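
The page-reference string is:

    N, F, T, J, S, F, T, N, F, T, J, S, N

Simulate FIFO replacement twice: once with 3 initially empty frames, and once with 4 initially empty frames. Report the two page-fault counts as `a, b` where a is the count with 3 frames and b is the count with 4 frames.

3 frames: F F F F F F F F . . F F . → 10 faults.
4 frames: F F F F F . . F F F F F F → 11 faults.
11 > 10: adding a frame increased faults — Belady's anomaly.

10, 11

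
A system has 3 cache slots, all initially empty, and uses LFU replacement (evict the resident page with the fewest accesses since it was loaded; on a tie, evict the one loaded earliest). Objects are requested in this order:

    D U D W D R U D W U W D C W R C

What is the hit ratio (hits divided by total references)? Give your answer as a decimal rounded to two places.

D: miss, frames {D}
U: miss, frames {D,U}
D: hit
W: miss, frames {D,U,W}
D: hit
R: miss, evict U, frames {D,W,R}
U: miss, evict W, frames {D,R,U}
D: hit
W: miss, evict R, frames {D,U,W}
U: hit
W: hit
D: hit
C: miss, evict U, frames {D,W,C}
W: hit
R: miss, evict C, frames {D,W,R}
C: miss, evict R, frames {D,W,C}
Hits: 7 of 16 references → 7/16 = 0.4375.

0.44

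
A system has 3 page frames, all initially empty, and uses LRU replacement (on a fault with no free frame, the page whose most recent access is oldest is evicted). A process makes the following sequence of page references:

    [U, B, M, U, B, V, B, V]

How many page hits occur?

U: fault, frames [U]
B: fault, frames [U, B]
M: fault, frames [U, B, M]
U: hit
B: hit
V: fault, evict M, frames [U, B, V]
B: hit
V: hit
Hits: 4.

4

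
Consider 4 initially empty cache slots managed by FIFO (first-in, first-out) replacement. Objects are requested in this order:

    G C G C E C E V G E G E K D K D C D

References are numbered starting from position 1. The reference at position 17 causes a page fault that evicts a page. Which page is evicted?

E

pos 1: G → miss, frames (G)
pos 2: C → miss, frames (G C)
pos 3: G → hit
pos 4: C → hit
pos 5: E → miss, frames (G C E)
pos 6: C → hit
pos 7: E → hit
pos 8: V → miss, frames (G C E V)
pos 9: G → hit
pos 10: E → hit
pos 11: G → hit
pos 12: E → hit
pos 13: K → miss, evict G, frames (C E V K)
pos 14: D → miss, evict C, frames (E V K D)
pos 15: K → hit
pos 16: D → hit
pos 17: C → miss, evict E, frames (V K D C)
At position 17, page E is evicted.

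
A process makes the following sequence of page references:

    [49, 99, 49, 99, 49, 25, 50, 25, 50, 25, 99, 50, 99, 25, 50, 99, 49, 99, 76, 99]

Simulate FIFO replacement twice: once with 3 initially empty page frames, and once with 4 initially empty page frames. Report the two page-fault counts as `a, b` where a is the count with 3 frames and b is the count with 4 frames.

7, 5

3 frames: F F . . . F F . . . . . . . . . F F F . → 7 faults.
4 frames: F F . . . F F . . . . . . . . . . . F . → 5 faults.
5 < 7: adding a frame reduced faults, as is typical.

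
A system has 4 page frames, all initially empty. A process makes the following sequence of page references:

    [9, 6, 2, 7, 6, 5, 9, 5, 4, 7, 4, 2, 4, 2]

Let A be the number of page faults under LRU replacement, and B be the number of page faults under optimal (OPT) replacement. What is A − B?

Under LRU: F F F F . F F . F F . F . . → 9 faults.
Under OPT: F F F F . F . . F . . . . . → 6 faults.
A − B = 9 − 6 = 3.

3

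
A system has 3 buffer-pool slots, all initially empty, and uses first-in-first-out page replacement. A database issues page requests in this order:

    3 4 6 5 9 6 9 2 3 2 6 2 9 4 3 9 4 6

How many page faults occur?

3: miss, frames {3}
4: miss, frames {3,4}
6: miss, frames {3,4,6}
5: miss, evict 3, frames {4,6,5}
9: miss, evict 4, frames {6,5,9}
6: hit
9: hit
2: miss, evict 6, frames {5,9,2}
3: miss, evict 5, frames {9,2,3}
2: hit
6: miss, evict 9, frames {2,3,6}
2: hit
9: miss, evict 2, frames {3,6,9}
4: miss, evict 3, frames {6,9,4}
3: miss, evict 6, frames {9,4,3}
9: hit
4: hit
6: miss, evict 9, frames {4,3,6}
Page faults: 12.

12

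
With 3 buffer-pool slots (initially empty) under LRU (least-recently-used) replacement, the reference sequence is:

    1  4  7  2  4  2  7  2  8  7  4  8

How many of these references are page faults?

1 → fault, frames {1}
4 → fault, frames {1,4}
7 → fault, frames {1,4,7}
2 → fault, evict 1, frames {4,7,2}
4 → hit
2 → hit
7 → hit
2 → hit
8 → fault, evict 4, frames {7,2,8}
7 → hit
4 → fault, evict 2, frames {8,7,4}
8 → hit
Page faults: 6.

6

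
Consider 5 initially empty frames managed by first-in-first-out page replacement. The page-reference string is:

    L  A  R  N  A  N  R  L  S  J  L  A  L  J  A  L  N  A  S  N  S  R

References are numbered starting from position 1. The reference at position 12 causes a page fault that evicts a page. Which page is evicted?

pos 1: L → miss, frames {L}
pos 2: A → miss, frames {L,A}
pos 3: R → miss, frames {L,A,R}
pos 4: N → miss, frames {L,A,R,N}
pos 5: A → hit
pos 6: N → hit
pos 7: R → hit
pos 8: L → hit
pos 9: S → miss, frames {L,A,R,N,S}
pos 10: J → miss, evict L, frames {A,R,N,S,J}
pos 11: L → miss, evict A, frames {R,N,S,J,L}
pos 12: A → miss, evict R, frames {N,S,J,L,A}
At position 12, page R is evicted.

R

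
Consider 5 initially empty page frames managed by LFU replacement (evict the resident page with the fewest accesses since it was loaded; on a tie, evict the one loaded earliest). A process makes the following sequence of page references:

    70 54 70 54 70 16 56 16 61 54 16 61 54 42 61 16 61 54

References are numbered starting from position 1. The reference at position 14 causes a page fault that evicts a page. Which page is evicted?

pos 1: 70 -> miss, frames (70)
pos 2: 54 -> miss, frames (70 54)
pos 3: 70 -> hit
pos 4: 54 -> hit
pos 5: 70 -> hit
pos 6: 16 -> miss, frames (70 54 16)
pos 7: 56 -> miss, frames (70 54 16 56)
pos 8: 16 -> hit
pos 9: 61 -> miss, frames (70 54 16 56 61)
pos 10: 54 -> hit
pos 11: 16 -> hit
pos 12: 61 -> hit
pos 13: 54 -> hit
pos 14: 42 -> miss, evict 56, frames (70 54 16 61 42)
At position 14, page 56 is evicted.

56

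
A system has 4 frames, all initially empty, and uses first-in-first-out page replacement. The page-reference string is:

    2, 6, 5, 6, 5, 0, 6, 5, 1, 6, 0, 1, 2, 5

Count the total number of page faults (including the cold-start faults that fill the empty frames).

2 → miss, frames (2)
6 → miss, frames (2 6)
5 → miss, frames (2 6 5)
6 → hit
5 → hit
0 → miss, frames (2 6 5 0)
6 → hit
5 → hit
1 → miss, evict 2, frames (6 5 0 1)
6 → hit
0 → hit
1 → hit
2 → miss, evict 6, frames (5 0 1 2)
5 → hit
Page faults: 6.

6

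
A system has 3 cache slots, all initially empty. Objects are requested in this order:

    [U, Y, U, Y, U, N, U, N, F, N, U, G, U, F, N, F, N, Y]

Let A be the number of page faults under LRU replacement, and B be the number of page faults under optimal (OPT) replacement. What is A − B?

Under LRU: F F . . . F . . F . . F . F F . . F → 8 faults.
Under OPT: F F . . . F . . F . . F . . F . . F → 7 faults.
A − B = 8 − 7 = 1.

1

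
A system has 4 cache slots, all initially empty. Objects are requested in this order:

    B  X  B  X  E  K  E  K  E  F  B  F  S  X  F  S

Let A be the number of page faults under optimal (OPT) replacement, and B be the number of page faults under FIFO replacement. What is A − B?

Under OPT: F F . . F F . . . F . . F . . . → 6 faults.
Under FIFO: F F . . F F . . . F F . F F . . → 8 faults.
A − B = 6 − 8 = -2.

-2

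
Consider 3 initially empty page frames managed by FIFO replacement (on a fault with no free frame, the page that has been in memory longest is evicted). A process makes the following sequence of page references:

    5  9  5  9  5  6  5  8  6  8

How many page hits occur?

5 → miss, frames [5]
9 → miss, frames [5, 9]
5 → hit
9 → hit
5 → hit
6 → miss, frames [5, 9, 6]
5 → hit
8 → miss, evict 5, frames [9, 6, 8]
6 → hit
8 → hit
Hits: 6.

6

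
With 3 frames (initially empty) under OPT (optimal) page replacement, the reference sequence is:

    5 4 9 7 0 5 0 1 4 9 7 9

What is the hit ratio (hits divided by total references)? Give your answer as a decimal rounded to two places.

0.33

5 -> fault, frames (5)
4 -> fault, frames (5 4)
9 -> fault, frames (5 4 9)
7 -> fault, evict 9, frames (5 4 7)
0 -> fault, evict 7, frames (5 4 0)
5 -> hit
0 -> hit
1 -> fault, evict 0, frames (5 4 1)
4 -> hit
9 -> fault, evict 1, frames (5 4 9)
7 -> fault, evict 4, frames (5 9 7)
9 -> hit
Hits: 4 of 12 references → 4/12 = 0.3333.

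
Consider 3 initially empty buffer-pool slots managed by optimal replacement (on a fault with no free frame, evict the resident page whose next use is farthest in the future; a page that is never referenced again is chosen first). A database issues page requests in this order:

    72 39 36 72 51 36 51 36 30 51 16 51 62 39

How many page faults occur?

72 -> fault, frames (72)
39 -> fault, frames (72 39)
36 -> fault, frames (72 39 36)
72 -> hit
51 -> fault, evict 72, frames (39 36 51)
36 -> hit
51 -> hit
36 -> hit
30 -> fault, evict 36, frames (39 51 30)
51 -> hit
16 -> fault, evict 30, frames (39 51 16)
51 -> hit
62 -> fault, evict 16, frames (39 51 62)
39 -> hit
Page faults: 7.

7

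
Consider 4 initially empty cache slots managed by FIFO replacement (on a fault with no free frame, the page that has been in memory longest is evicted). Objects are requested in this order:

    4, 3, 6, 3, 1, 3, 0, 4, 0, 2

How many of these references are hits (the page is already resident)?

4 → fault, frames [4]
3 → fault, frames [4, 3]
6 → fault, frames [4, 3, 6]
3 → hit
1 → fault, frames [4, 3, 6, 1]
3 → hit
0 → fault, evict 4, frames [3, 6, 1, 0]
4 → fault, evict 3, frames [6, 1, 0, 4]
0 → hit
2 → fault, evict 6, frames [1, 0, 4, 2]
Hits: 3.

3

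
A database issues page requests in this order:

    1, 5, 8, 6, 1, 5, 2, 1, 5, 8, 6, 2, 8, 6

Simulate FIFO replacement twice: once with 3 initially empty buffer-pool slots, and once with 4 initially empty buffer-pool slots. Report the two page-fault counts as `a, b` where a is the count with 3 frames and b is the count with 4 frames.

9, 10

3 frames: F F F F F F F . . F F . . . → 9 faults.
4 frames: F F F F . . F F F F F F . . → 10 faults.
10 > 9: adding a frame increased faults — Belady's anomaly.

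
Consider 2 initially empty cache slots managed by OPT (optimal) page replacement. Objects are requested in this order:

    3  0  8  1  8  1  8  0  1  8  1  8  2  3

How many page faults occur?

3: fault, frames [3]
0: fault, frames [3, 0]
8: fault, evict 3, frames [0, 8]
1: fault, evict 0, frames [8, 1]
8: hit
1: hit
8: hit
0: fault, evict 8, frames [1, 0]
1: hit
8: fault, evict 0, frames [1, 8]
1: hit
8: hit
2: fault, evict 8, frames [1, 2]
3: fault, evict 2, frames [1, 3]
Page faults: 8.

8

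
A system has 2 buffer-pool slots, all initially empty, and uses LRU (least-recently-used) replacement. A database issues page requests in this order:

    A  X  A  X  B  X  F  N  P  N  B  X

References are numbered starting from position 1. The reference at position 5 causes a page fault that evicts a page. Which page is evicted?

A

pos 1: A → fault, frames (A)
pos 2: X → fault, frames (A X)
pos 3: A → hit
pos 4: X → hit
pos 5: B → fault, evict A, frames (X B)
At position 5, page A is evicted.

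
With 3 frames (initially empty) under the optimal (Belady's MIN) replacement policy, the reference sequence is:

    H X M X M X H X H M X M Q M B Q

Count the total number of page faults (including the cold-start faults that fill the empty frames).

H -> fault, frames (H)
X -> fault, frames (H X)
M -> fault, frames (H X M)
X -> hit
M -> hit
X -> hit
H -> hit
X -> hit
H -> hit
M -> hit
X -> hit
M -> hit
Q -> fault, evict X, frames (H M Q)
M -> hit
B -> fault, evict M, frames (H Q B)
Q -> hit
Page faults: 5.

5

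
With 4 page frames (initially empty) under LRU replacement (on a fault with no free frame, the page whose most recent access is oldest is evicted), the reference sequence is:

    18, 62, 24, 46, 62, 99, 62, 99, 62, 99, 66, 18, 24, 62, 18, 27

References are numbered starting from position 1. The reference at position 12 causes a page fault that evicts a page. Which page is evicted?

pos 1: 18 → miss, frames {18}
pos 2: 62 → miss, frames {18,62}
pos 3: 24 → miss, frames {18,62,24}
pos 4: 46 → miss, frames {18,62,24,46}
pos 5: 62 → hit
pos 6: 99 → miss, evict 18, frames {24,46,62,99}
pos 7: 62 → hit
pos 8: 99 → hit
pos 9: 62 → hit
pos 10: 99 → hit
pos 11: 66 → miss, evict 24, frames {46,62,99,66}
pos 12: 18 → miss, evict 46, frames {62,99,66,18}
At position 12, page 46 is evicted.

46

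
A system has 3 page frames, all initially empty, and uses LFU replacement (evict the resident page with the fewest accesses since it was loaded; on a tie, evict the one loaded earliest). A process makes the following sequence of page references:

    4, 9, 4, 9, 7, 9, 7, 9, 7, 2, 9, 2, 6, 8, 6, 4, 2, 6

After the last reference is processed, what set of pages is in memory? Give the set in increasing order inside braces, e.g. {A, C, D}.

4 -> miss, frames (4)
9 -> miss, frames (4 9)
4 -> hit
9 -> hit
7 -> miss, frames (4 9 7)
9 -> hit
7 -> hit
9 -> hit
7 -> hit
2 -> miss, evict 4, frames (9 7 2)
9 -> hit
2 -> hit
6 -> miss, evict 2, frames (9 7 6)
8 -> miss, evict 6, frames (9 7 8)
6 -> miss, evict 8, frames (9 7 6)
4 -> miss, evict 6, frames (9 7 4)
2 -> miss, evict 4, frames (9 7 2)
6 -> miss, evict 2, frames (9 7 6)

{6, 7, 9}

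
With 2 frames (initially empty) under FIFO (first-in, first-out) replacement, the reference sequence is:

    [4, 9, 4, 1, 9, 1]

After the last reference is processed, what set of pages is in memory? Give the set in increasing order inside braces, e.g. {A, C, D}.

4: miss, frames [4]
9: miss, frames [4, 9]
4: hit
1: miss, evict 4, frames [9, 1]
9: hit
1: hit

{1, 9}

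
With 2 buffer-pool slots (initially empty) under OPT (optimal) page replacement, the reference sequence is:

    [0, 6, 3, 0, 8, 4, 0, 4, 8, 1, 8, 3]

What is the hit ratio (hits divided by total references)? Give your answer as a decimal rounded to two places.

0.33

0: fault, frames [0]
6: fault, frames [0, 6]
3: fault, evict 6, frames [0, 3]
0: hit
8: fault, evict 3, frames [0, 8]
4: fault, evict 8, frames [0, 4]
0: hit
4: hit
8: fault, evict 4, frames [0, 8]
1: fault, evict 0, frames [8, 1]
8: hit
3: fault, evict 1, frames [8, 3]
Hits: 4 of 12 references → 4/12 = 0.3333.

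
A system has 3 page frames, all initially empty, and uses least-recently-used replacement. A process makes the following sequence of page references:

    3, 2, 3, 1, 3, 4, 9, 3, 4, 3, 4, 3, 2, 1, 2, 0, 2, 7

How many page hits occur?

9

3: fault, frames (3)
2: fault, frames (3 2)
3: hit
1: fault, frames (2 3 1)
3: hit
4: fault, evict 2, frames (1 3 4)
9: fault, evict 1, frames (3 4 9)
3: hit
4: hit
3: hit
4: hit
3: hit
2: fault, evict 9, frames (4 3 2)
1: fault, evict 4, frames (3 2 1)
2: hit
0: fault, evict 3, frames (1 2 0)
2: hit
7: fault, evict 1, frames (0 2 7)
Hits: 9.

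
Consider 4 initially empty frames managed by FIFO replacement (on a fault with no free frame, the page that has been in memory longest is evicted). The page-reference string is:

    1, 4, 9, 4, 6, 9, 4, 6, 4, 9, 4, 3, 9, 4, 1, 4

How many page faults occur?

1 → miss, frames (1)
4 → miss, frames (1 4)
9 → miss, frames (1 4 9)
4 → hit
6 → miss, frames (1 4 9 6)
9 → hit
4 → hit
6 → hit
4 → hit
9 → hit
4 → hit
3 → miss, evict 1, frames (4 9 6 3)
9 → hit
4 → hit
1 → miss, evict 4, frames (9 6 3 1)
4 → miss, evict 9, frames (6 3 1 4)
Page faults: 7.

7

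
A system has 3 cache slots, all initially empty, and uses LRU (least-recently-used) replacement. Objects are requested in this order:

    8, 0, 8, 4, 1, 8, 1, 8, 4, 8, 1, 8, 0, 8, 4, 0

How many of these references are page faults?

8: miss, frames (8)
0: miss, frames (8 0)
8: hit
4: miss, frames (0 8 4)
1: miss, evict 0, frames (8 4 1)
8: hit
1: hit
8: hit
4: hit
8: hit
1: hit
8: hit
0: miss, evict 4, frames (1 8 0)
8: hit
4: miss, evict 1, frames (0 8 4)
0: hit
Page faults: 6.

6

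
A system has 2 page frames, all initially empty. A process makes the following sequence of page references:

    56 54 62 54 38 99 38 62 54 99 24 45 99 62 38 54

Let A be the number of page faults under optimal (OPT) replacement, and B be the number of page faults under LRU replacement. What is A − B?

Under OPT: F F F . F F . F F . F F . F F F → 12 faults.
Under LRU: F F F . F F . F F F F F F F F F → 14 faults.
A − B = 12 − 14 = -2.

-2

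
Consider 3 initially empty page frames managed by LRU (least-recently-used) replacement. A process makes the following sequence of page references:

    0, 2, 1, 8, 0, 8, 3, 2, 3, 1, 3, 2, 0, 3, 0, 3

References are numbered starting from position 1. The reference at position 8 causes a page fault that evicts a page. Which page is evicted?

pos 1: 0: miss, frames (0)
pos 2: 2: miss, frames (0 2)
pos 3: 1: miss, frames (0 2 1)
pos 4: 8: miss, evict 0, frames (2 1 8)
pos 5: 0: miss, evict 2, frames (1 8 0)
pos 6: 8: hit
pos 7: 3: miss, evict 1, frames (0 8 3)
pos 8: 2: miss, evict 0, frames (8 3 2)
At position 8, page 0 is evicted.

0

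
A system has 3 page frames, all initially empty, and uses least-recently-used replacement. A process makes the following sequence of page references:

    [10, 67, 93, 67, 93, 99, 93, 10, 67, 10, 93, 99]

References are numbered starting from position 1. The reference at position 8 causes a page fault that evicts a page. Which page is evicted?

67

pos 1: 10 -> fault, frames [10]
pos 2: 67 -> fault, frames [10, 67]
pos 3: 93 -> fault, frames [10, 67, 93]
pos 4: 67 -> hit
pos 5: 93 -> hit
pos 6: 99 -> fault, evict 10, frames [67, 93, 99]
pos 7: 93 -> hit
pos 8: 10 -> fault, evict 67, frames [99, 93, 10]
At position 8, page 67 is evicted.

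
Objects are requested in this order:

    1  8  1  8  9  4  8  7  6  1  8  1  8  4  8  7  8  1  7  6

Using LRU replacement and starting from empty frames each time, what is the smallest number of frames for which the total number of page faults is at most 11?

f=1: 20 faults
f=2: 14 faults
f=3: 12 faults
f=4: 10 faults
f=5: 7 faults
f=6: 6 faults
Smallest f with faults ≤ 11 is 4.

4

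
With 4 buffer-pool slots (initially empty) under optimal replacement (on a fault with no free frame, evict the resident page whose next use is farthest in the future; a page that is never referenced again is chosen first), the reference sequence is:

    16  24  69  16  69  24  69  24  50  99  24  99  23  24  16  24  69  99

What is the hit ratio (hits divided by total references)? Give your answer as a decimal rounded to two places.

16: fault, frames {16}
24: fault, frames {16,24}
69: fault, frames {16,24,69}
16: hit
69: hit
24: hit
69: hit
24: hit
50: fault, frames {16,24,69,50}
99: fault, evict 50, frames {16,24,69,99}
24: hit
99: hit
23: fault, evict 99, frames {16,24,69,23}
24: hit
16: hit
24: hit
69: hit
99: fault, evict 23, frames {16,24,69,99}
Hits: 11 of 18 references → 11/18 = 0.6111.

0.61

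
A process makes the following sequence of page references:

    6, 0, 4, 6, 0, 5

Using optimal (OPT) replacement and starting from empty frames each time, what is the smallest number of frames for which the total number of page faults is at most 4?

f=1: 6 faults
f=2: 5 faults
f=3: 4 faults
f=4: 4 faults
Smallest f with faults ≤ 4 is 3.

3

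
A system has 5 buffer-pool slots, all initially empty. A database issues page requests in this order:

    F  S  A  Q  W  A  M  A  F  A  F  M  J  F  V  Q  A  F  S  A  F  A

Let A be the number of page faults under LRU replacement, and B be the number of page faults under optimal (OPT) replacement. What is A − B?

Under LRU: F F F F F . F . F . . . F . F F F . F . . . → 12 faults.
Under OPT: F F F F F . F . . . . . F . F . . . . . . . → 8 faults.
A − B = 12 − 8 = 4.

4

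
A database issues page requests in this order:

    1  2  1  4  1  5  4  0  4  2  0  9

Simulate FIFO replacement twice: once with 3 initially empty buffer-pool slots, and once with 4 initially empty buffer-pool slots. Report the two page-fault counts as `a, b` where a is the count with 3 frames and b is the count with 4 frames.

7, 6

3 frames: F F . F . F . F . F . F → 7 faults.
4 frames: F F . F . F . F . . . F → 6 faults.
6 < 7: adding a frame reduced faults, as is typical.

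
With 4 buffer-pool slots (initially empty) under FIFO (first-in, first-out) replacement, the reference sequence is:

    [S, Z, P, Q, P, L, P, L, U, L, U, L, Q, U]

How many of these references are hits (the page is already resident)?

8

S → miss, frames (S)
Z → miss, frames (S Z)
P → miss, frames (S Z P)
Q → miss, frames (S Z P Q)
P → hit
L → miss, evict S, frames (Z P Q L)
P → hit
L → hit
U → miss, evict Z, frames (P Q L U)
L → hit
U → hit
L → hit
Q → hit
U → hit
Hits: 8.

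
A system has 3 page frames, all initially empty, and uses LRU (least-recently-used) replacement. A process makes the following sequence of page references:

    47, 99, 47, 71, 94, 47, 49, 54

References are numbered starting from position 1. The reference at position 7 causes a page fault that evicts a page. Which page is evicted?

71

pos 1: 47 → fault, frames [47]
pos 2: 99 → fault, frames [47, 99]
pos 3: 47 → hit
pos 4: 71 → fault, frames [99, 47, 71]
pos 5: 94 → fault, evict 99, frames [47, 71, 94]
pos 6: 47 → hit
pos 7: 49 → fault, evict 71, frames [94, 47, 49]
At position 7, page 71 is evicted.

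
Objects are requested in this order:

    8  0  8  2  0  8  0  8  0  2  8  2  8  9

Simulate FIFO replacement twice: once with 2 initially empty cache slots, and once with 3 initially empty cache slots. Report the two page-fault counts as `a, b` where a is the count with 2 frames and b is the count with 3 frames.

2 frames: F F . F . F F . . F F . . F → 8 faults.
3 frames: F F . F . . . . . . . . . F → 4 faults.
4 < 8: adding a frame reduced faults, as is typical.

8, 4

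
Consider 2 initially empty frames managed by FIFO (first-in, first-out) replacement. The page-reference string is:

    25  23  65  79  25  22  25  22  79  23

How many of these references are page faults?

8

25: fault, frames [25]
23: fault, frames [25, 23]
65: fault, evict 25, frames [23, 65]
79: fault, evict 23, frames [65, 79]
25: fault, evict 65, frames [79, 25]
22: fault, evict 79, frames [25, 22]
25: hit
22: hit
79: fault, evict 25, frames [22, 79]
23: fault, evict 22, frames [79, 23]
Page faults: 8.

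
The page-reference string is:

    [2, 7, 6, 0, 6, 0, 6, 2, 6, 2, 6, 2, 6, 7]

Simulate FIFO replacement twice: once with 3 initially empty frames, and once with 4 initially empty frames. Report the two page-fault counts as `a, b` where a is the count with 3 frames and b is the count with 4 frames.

6, 4

3 frames: F F F F . . . F . . . . . F → 6 faults.
4 frames: F F F F . . . . . . . . . . → 4 faults.
4 < 6: adding a frame reduced faults, as is typical.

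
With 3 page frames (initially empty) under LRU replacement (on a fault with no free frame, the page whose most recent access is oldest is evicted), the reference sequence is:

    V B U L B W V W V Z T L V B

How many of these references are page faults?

V: fault, frames {V}
B: fault, frames {V,B}
U: fault, frames {V,B,U}
L: fault, evict V, frames {B,U,L}
B: hit
W: fault, evict U, frames {L,B,W}
V: fault, evict L, frames {B,W,V}
W: hit
V: hit
Z: fault, evict B, frames {W,V,Z}
T: fault, evict W, frames {V,Z,T}
L: fault, evict V, frames {Z,T,L}
V: fault, evict Z, frames {T,L,V}
B: fault, evict T, frames {L,V,B}
Page faults: 11.

11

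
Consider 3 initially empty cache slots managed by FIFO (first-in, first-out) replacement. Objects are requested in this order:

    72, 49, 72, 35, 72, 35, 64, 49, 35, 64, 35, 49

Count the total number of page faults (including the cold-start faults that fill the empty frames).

72 → miss, frames [72]
49 → miss, frames [72, 49]
72 → hit
35 → miss, frames [72, 49, 35]
72 → hit
35 → hit
64 → miss, evict 72, frames [49, 35, 64]
49 → hit
35 → hit
64 → hit
35 → hit
49 → hit
Page faults: 4.

4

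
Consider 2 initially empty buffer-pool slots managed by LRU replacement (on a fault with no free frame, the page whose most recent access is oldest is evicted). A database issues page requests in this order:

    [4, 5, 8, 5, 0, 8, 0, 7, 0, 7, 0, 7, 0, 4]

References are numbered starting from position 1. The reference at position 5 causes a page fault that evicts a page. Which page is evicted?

8

pos 1: 4 -> fault, frames [4]
pos 2: 5 -> fault, frames [4, 5]
pos 3: 8 -> fault, evict 4, frames [5, 8]
pos 4: 5 -> hit
pos 5: 0 -> fault, evict 8, frames [5, 0]
At position 5, page 8 is evicted.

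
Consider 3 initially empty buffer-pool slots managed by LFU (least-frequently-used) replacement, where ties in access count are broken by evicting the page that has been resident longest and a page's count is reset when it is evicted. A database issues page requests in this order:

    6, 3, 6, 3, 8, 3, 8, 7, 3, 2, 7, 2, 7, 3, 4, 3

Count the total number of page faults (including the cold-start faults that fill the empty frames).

6 → fault, frames [6]
3 → fault, frames [6, 3]
6 → hit
3 → hit
8 → fault, frames [6, 3, 8]
3 → hit
8 → hit
7 → fault, evict 6, frames [3, 8, 7]
3 → hit
2 → fault, evict 7, frames [3, 8, 2]
7 → fault, evict 2, frames [3, 8, 7]
2 → fault, evict 7, frames [3, 8, 2]
7 → fault, evict 2, frames [3, 8, 7]
3 → hit
4 → fault, evict 7, frames [3, 8, 4]
3 → hit
Page faults: 9.

9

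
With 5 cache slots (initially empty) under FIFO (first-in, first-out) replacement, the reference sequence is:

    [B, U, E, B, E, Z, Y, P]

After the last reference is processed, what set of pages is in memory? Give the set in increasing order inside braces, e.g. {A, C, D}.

{E, P, U, Y, Z}

B → fault, frames [B]
U → fault, frames [B, U]
E → fault, frames [B, U, E]
B → hit
E → hit
Z → fault, frames [B, U, E, Z]
Y → fault, frames [B, U, E, Z, Y]
P → fault, evict B, frames [U, E, Z, Y, P]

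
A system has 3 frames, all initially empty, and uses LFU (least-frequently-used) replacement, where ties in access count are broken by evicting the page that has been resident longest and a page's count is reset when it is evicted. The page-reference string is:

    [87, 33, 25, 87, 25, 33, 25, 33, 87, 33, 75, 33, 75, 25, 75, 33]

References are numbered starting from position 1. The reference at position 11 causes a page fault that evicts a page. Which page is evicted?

pos 1: 87 → fault, frames {87}
pos 2: 33 → fault, frames {87,33}
pos 3: 25 → fault, frames {87,33,25}
pos 4: 87 → hit
pos 5: 25 → hit
pos 6: 33 → hit
pos 7: 25 → hit
pos 8: 33 → hit
pos 9: 87 → hit
pos 10: 33 → hit
pos 11: 75 → fault, evict 87, frames {33,25,75}
At position 11, page 87 is evicted.

87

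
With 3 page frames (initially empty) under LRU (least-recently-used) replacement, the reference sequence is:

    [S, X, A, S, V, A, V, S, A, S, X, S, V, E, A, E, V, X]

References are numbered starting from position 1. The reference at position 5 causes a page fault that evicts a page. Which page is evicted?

pos 1: S → miss, frames [S]
pos 2: X → miss, frames [S, X]
pos 3: A → miss, frames [S, X, A]
pos 4: S → hit
pos 5: V → miss, evict X, frames [A, S, V]
At position 5, page X is evicted.

X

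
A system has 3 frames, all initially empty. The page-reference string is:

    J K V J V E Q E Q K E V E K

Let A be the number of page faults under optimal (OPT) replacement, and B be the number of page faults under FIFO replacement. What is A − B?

-2

Under OPT: F F F . . F F . . . . F . . → 6 faults.
Under FIFO: F F F . . F F . . F . F F . → 8 faults.
A − B = 6 − 8 = -2.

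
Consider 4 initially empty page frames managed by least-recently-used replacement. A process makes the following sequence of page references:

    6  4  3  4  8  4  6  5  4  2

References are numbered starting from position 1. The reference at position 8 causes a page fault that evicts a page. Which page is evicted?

3

pos 1: 6: fault, frames {6}
pos 2: 4: fault, frames {6,4}
pos 3: 3: fault, frames {6,4,3}
pos 4: 4: hit
pos 5: 8: fault, frames {6,3,4,8}
pos 6: 4: hit
pos 7: 6: hit
pos 8: 5: fault, evict 3, frames {8,4,6,5}
At position 8, page 3 is evicted.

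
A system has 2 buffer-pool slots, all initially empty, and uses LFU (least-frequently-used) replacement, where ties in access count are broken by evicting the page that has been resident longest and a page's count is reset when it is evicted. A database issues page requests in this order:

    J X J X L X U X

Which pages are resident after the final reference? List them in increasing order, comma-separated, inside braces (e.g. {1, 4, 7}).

J: fault, frames [J]
X: fault, frames [J, X]
J: hit
X: hit
L: fault, evict J, frames [X, L]
X: hit
U: fault, evict L, frames [X, U]
X: hit

{U, X}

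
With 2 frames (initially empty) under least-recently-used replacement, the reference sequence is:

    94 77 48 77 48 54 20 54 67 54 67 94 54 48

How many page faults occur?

9

94 -> miss, frames {94}
77 -> miss, frames {94,77}
48 -> miss, evict 94, frames {77,48}
77 -> hit
48 -> hit
54 -> miss, evict 77, frames {48,54}
20 -> miss, evict 48, frames {54,20}
54 -> hit
67 -> miss, evict 20, frames {54,67}
54 -> hit
67 -> hit
94 -> miss, evict 54, frames {67,94}
54 -> miss, evict 67, frames {94,54}
48 -> miss, evict 94, frames {54,48}
Page faults: 9.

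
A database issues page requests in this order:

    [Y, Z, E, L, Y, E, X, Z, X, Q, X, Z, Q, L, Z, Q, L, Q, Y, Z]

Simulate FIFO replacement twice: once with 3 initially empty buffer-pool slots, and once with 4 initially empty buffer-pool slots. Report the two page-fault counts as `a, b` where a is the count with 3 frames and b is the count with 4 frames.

3 frames: F F F F F . F F . F . . . F . . . . F F → 11 faults.
4 frames: F F F F . . F . . F . F . . . . . . F . → 8 faults.
8 < 11: adding a frame reduced faults, as is typical.

11, 8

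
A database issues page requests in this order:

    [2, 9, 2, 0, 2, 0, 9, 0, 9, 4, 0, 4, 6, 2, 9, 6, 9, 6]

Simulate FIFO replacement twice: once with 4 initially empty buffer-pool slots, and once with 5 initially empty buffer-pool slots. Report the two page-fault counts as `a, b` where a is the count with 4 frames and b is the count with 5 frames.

4 frames: F F . F . . . . . F . . F F F . . . → 7 faults.
5 frames: F F . F . . . . . F . . F . . . . . → 5 faults.
5 < 7: adding a frame reduced faults, as is typical.

7, 5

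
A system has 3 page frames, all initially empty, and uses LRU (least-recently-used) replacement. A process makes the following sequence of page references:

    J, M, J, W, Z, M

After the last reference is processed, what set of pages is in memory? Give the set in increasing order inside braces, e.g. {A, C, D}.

{M, W, Z}

J: fault, frames (J)
M: fault, frames (J M)
J: hit
W: fault, frames (M J W)
Z: fault, evict M, frames (J W Z)
M: fault, evict J, frames (W Z M)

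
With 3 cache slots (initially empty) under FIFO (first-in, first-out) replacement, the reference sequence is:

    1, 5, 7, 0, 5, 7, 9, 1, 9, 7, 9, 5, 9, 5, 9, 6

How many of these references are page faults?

1 -> miss, frames [1]
5 -> miss, frames [1, 5]
7 -> miss, frames [1, 5, 7]
0 -> miss, evict 1, frames [5, 7, 0]
5 -> hit
7 -> hit
9 -> miss, evict 5, frames [7, 0, 9]
1 -> miss, evict 7, frames [0, 9, 1]
9 -> hit
7 -> miss, evict 0, frames [9, 1, 7]
9 -> hit
5 -> miss, evict 9, frames [1, 7, 5]
9 -> miss, evict 1, frames [7, 5, 9]
5 -> hit
9 -> hit
6 -> miss, evict 7, frames [5, 9, 6]
Page faults: 10.

10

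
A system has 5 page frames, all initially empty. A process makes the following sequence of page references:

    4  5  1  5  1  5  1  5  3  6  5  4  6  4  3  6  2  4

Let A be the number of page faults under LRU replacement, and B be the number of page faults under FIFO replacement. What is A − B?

Under LRU: F F F . . . . . F F . . . . . . F . → 6 faults.
Under FIFO: F F F . . . . . F F . . . . . . F F → 7 faults.
A − B = 6 − 7 = -1.

-1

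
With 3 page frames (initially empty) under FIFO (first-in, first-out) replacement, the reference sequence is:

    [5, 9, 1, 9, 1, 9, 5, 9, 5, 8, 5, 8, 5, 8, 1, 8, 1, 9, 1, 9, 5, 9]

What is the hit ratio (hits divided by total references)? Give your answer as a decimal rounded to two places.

0.68

5 -> fault, frames [5]
9 -> fault, frames [5, 9]
1 -> fault, frames [5, 9, 1]
9 -> hit
1 -> hit
9 -> hit
5 -> hit
9 -> hit
5 -> hit
8 -> fault, evict 5, frames [9, 1, 8]
5 -> fault, evict 9, frames [1, 8, 5]
8 -> hit
5 -> hit
8 -> hit
1 -> hit
8 -> hit
1 -> hit
9 -> fault, evict 1, frames [8, 5, 9]
1 -> fault, evict 8, frames [5, 9, 1]
9 -> hit
5 -> hit
9 -> hit
Hits: 15 of 22 references → 15/22 = 0.6818.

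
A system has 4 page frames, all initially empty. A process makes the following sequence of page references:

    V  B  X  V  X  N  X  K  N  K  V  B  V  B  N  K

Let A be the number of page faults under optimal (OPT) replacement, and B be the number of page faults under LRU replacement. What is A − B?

Under OPT: F F F . . F . F . . . . . . . . → 5 faults.
Under LRU: F F F . . F . F . . . F . . . . → 6 faults.
A − B = 5 − 6 = -1.

-1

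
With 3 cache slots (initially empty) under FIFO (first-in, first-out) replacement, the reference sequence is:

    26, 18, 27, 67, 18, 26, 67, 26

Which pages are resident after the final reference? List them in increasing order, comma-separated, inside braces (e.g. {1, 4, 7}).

{26, 27, 67}

26 -> fault, frames (26)
18 -> fault, frames (26 18)
27 -> fault, frames (26 18 27)
67 -> fault, evict 26, frames (18 27 67)
18 -> hit
26 -> fault, evict 18, frames (27 67 26)
67 -> hit
26 -> hit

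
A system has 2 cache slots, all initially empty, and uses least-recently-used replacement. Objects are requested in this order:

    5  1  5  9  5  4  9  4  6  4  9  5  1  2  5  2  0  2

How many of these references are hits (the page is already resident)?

5: miss, frames (5)
1: miss, frames (5 1)
5: hit
9: miss, evict 1, frames (5 9)
5: hit
4: miss, evict 9, frames (5 4)
9: miss, evict 5, frames (4 9)
4: hit
6: miss, evict 9, frames (4 6)
4: hit
9: miss, evict 6, frames (4 9)
5: miss, evict 4, frames (9 5)
1: miss, evict 9, frames (5 1)
2: miss, evict 5, frames (1 2)
5: miss, evict 1, frames (2 5)
2: hit
0: miss, evict 5, frames (2 0)
2: hit
Hits: 6.

6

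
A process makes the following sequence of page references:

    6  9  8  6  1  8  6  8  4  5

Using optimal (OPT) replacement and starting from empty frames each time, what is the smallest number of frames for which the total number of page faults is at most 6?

3

f=1: 10 faults
f=2: 7 faults
f=3: 6 faults
f=4: 6 faults
f=5: 6 faults
f=6: 6 faults
Smallest f with faults ≤ 6 is 3.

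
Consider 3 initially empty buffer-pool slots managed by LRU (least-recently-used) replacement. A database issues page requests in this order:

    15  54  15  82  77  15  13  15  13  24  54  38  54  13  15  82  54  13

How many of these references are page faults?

15 → fault, frames [15]
54 → fault, frames [15, 54]
15 → hit
82 → fault, frames [54, 15, 82]
77 → fault, evict 54, frames [15, 82, 77]
15 → hit
13 → fault, evict 82, frames [77, 15, 13]
15 → hit
13 → hit
24 → fault, evict 77, frames [15, 13, 24]
54 → fault, evict 15, frames [13, 24, 54]
38 → fault, evict 13, frames [24, 54, 38]
54 → hit
13 → fault, evict 24, frames [38, 54, 13]
15 → fault, evict 38, frames [54, 13, 15]
82 → fault, evict 54, frames [13, 15, 82]
54 → fault, evict 13, frames [15, 82, 54]
13 → fault, evict 15, frames [82, 54, 13]
Page faults: 13.

13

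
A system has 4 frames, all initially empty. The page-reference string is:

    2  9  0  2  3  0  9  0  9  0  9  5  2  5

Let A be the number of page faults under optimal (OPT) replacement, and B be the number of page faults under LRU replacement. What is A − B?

Under OPT: F F F . F . . . . . . F . . → 5 faults.
Under LRU: F F F . F . . . . . . F F . → 6 faults.
A − B = 5 − 6 = -1.

-1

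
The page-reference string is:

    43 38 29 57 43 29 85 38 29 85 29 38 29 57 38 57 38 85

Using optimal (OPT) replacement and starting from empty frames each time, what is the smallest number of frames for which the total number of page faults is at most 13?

f=1: 18 faults
f=2: 11 faults
f=3: 7 faults
f=4: 5 faults
f=5: 5 faults
Smallest f with faults ≤ 13 is 2.

2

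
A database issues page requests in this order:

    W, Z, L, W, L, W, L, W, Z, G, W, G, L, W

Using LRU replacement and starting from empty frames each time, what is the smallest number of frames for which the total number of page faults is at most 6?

3

f=1: 14 faults
f=2: 9 faults
f=3: 5 faults
f=4: 4 faults
Smallest f with faults ≤ 6 is 3.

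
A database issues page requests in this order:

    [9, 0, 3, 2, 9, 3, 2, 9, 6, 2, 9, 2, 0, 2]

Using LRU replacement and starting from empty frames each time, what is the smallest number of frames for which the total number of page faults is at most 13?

2

f=1: 14 faults
f=2: 12 faults
f=3: 7 faults
f=4: 6 faults
f=5: 5 faults
Smallest f with faults ≤ 13 is 2.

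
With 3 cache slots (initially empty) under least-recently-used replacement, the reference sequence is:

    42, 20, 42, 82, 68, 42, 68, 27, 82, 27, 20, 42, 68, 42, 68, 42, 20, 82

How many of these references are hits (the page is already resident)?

42: miss, frames {42}
20: miss, frames {42,20}
42: hit
82: miss, frames {20,42,82}
68: miss, evict 20, frames {42,82,68}
42: hit
68: hit
27: miss, evict 82, frames {42,68,27}
82: miss, evict 42, frames {68,27,82}
27: hit
20: miss, evict 68, frames {82,27,20}
42: miss, evict 82, frames {27,20,42}
68: miss, evict 27, frames {20,42,68}
42: hit
68: hit
42: hit
20: hit
82: miss, evict 68, frames {42,20,82}
Hits: 8.

8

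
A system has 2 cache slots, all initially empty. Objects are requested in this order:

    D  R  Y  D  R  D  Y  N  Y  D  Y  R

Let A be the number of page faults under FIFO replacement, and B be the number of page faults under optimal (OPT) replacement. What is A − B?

Under FIFO: F F F F F . F F . F F F → 10 faults.
Under OPT: F F F . F . F F . F . F → 8 faults.
A − B = 10 − 8 = 2.

2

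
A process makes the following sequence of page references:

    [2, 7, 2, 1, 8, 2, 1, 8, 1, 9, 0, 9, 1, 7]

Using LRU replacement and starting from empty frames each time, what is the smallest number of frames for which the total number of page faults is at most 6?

f=1: 14 faults
f=2: 11 faults
f=3: 7 faults
f=4: 7 faults
f=5: 7 faults
f=6: 6 faults
Smallest f with faults ≤ 6 is 6.

6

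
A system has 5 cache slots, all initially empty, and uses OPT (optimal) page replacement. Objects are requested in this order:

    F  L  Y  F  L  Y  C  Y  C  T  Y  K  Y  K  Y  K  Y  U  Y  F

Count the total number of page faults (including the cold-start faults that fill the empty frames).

F → fault, frames [F]
L → fault, frames [F, L]
Y → fault, frames [F, L, Y]
F → hit
L → hit
Y → hit
C → fault, frames [F, L, Y, C]
Y → hit
C → hit
T → fault, frames [F, L, Y, C, T]
Y → hit
K → fault, evict T, frames [F, L, Y, C, K]
Y → hit
K → hit
Y → hit
K → hit
Y → hit
U → fault, evict K, frames [F, L, Y, C, U]
Y → hit
F → hit
Page faults: 7.

7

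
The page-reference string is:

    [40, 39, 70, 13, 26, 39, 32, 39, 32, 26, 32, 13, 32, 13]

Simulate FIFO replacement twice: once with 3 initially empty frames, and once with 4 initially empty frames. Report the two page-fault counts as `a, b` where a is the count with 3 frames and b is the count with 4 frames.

8, 7

3 frames: F F F F F F F . . . . F . . → 8 faults.
4 frames: F F F F F . F F . . . . . . → 7 faults.
7 < 8: adding a frame reduced faults, as is typical.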